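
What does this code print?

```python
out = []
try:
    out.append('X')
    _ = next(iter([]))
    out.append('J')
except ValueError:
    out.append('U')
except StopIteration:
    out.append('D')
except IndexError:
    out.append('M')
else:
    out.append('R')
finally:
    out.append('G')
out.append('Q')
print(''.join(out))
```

Execution trace: 'X' (try body) → 'D' (except StopIteration) → 'G' (finally) → 'Q' (after the try/except). Output: XDGQ

Answer: XDGQ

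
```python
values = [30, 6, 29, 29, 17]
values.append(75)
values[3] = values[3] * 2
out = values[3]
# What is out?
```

Trace:
`values = [30, 6, 29, 29, 17]` → values = [30, 6, 29, 29, 17]
`values.append(75)` → values = [30, 6, 29, 29, 17, 75]
`values[3] = values[3] * 2` → values = [30, 6, 29, 58, 17, 75]
`out = values[3]` → out = 58
So out = 58

Answer: 58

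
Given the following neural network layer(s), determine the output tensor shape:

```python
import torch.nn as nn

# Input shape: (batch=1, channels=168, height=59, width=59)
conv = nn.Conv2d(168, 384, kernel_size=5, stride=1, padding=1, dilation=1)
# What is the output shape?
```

Input: (1, 168, 59, 59) -> Output: (1, 384, 57, 57)

Answer: (1, 384, 57, 57)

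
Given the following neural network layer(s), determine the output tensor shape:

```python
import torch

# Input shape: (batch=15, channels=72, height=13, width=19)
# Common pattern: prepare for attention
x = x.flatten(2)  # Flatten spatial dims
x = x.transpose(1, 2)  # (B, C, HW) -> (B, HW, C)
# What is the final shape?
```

Input: (15, 72, 13, 19) -> after flatten(2): (15, 72, 247) -> Output: (15, 247, 72)

Answer: (15, 247, 72)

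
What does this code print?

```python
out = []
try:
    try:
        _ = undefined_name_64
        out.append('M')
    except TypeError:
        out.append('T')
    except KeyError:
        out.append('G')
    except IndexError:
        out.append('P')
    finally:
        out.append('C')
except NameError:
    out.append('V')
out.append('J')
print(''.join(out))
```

Execution trace: 'C' (finally) → 'V' (outer except NameError) → 'J' (after the try/except). Output: CVJ

Answer: CVJ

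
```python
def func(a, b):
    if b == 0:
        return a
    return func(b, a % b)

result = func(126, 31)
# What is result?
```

func(126, 31) -> func(31, 2) -> func(2, 1) -> func(1, 0) -> 1

Answer: 1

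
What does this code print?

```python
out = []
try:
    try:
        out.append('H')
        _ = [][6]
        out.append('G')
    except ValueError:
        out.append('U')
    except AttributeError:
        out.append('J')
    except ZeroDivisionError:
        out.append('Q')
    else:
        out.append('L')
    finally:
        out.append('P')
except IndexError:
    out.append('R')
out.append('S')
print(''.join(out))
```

Execution trace: 'H' (try body) → 'P' (finally) → 'R' (outer except IndexError) → 'S' (after the try/except). Output: HPRS

Answer: HPRS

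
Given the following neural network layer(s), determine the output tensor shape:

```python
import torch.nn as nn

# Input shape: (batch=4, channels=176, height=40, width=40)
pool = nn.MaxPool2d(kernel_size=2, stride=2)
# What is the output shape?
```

Input: (4, 176, 40, 40) -> Output: (4, 176, 20, 20)

Answer: (4, 176, 20, 20)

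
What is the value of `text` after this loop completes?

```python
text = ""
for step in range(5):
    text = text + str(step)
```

Concatenate digits 0 to 4
`text` takes the values: "" → "0" → "01" → "012" → "0123" → "01234"

Answer: "01234"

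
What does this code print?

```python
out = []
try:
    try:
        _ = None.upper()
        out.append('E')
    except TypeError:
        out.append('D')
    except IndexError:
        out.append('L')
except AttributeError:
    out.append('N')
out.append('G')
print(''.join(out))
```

Execution trace: 'N' (outer except AttributeError) → 'G' (after the try/except). Output: NG

Answer: NG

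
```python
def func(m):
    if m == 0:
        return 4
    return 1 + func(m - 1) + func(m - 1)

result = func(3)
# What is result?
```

func(m) = 1 + 2·func(m-1), func(0)=4. Closed form: (4+1)·2^3 - 1 = 39.

Answer: 39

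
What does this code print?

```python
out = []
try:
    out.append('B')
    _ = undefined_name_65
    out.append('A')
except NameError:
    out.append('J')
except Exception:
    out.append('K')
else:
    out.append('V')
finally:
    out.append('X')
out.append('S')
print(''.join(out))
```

Execution trace: 'B' (try body) → 'J' (except NameError) → 'X' (finally) → 'S' (after the try/except). Output: BJXS

Answer: BJXS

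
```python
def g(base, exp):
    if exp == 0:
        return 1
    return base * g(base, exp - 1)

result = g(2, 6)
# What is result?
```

g(2, 6) = 2 * 2 * 2 * 2 * 2 * 2 = 64

Answer: 64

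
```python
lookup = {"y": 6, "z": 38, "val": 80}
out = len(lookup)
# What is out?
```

Trace:
`lookup = {"y": 6, "z": 38, "val": 80}` → lookup = {'y': 6, 'z': 38, 'val': 80}
`out = len(lookup)` → out = 3
So out = 3

Answer: 3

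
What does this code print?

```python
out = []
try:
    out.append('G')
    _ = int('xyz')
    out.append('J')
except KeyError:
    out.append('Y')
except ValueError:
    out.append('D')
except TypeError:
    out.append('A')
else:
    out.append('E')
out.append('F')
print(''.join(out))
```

Execution trace: 'G' (try body) → 'D' (except ValueError) → 'F' (after the try/except). Output: GDF

Answer: GDF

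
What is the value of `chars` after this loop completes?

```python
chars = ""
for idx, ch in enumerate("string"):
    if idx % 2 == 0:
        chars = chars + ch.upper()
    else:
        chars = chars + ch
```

Uppercase even positions in 'string'
`chars` takes the values: "" → "S" → "St" → "StR" → "StRi" → "StRiN" → "StRiNg"

Answer: "StRiNg"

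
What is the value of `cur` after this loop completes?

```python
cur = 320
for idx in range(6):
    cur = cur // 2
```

Halve 6 times: 320 // 2^6 = 5
`cur` takes the values: 320 → 160 → 80 → 40 → 20 → 10 → 5

Answer: 5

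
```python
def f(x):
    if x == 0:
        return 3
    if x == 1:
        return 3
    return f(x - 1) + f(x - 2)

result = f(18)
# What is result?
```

Build up from base cases: f(0)=3, f(1)=3, f(2)=6, f(3)=9, f(4)=15, f(5)=24, f(6)=39, ..., f(18)=12543

Answer: 12543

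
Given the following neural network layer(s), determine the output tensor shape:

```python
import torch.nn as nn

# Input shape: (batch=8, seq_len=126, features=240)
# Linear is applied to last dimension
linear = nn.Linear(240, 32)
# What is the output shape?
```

Input: (8, 126, 240) -> Output: (8, 126, 32)

Answer: (8, 126, 32)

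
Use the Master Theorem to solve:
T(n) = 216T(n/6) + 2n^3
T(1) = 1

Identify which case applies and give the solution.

a=216, b=6, f(n)=2n^3. log_6(216) = 3. Since c=3 = 3, Case 2 applies: T(n) = Θ(n^log_b(a) · log n) = O(n^3 log n).

Answer: O(n^3 log n) - Case 2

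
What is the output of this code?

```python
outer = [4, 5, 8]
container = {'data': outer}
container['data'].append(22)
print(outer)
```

Key concept: dict holds reference to list.
Step by step:
`outer = [4, 5, 8]` → outer = [4, 5, 8]
`container = {'data': outer}` → container = {'data': [4, 5, 8]}
`container['data'].append(22)` → outer = [4, 5, 8, 22]; container = {'data': [4, 5, 8, 22]}
`print(outer)` → prints [4, 5, 8, 22]

Answer: [4, 5, 8, 22]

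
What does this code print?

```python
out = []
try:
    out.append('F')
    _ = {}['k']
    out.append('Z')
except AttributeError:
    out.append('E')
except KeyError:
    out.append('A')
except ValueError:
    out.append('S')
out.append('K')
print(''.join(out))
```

Execution trace: 'F' (try body) → 'A' (except KeyError) → 'K' (after the try/except). Output: FAK

Answer: FAK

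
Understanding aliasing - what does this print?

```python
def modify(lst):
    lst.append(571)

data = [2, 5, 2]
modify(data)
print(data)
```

Key concept: function modifies passed list.
Step by step:
`data = [2, 5, 2]` → data = [2, 5, 2]
`modify(data)` → data = [2, 5, 2, 571]
`print(data)` → prints [2, 5, 2, 571]

Answer: [2, 5, 2, 571]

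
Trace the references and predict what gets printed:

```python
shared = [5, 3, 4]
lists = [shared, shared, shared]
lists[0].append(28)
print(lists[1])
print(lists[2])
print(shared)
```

Key concept: list of same reference.
Step by step:
`shared = [5, 3, 4]` → shared = [5, 3, 4]
`lists = [shared, shared, shared]` → lists = [[5, 3, 4], [5, 3, 4], [5, 3, 4]]
`lists[0].append(28)` → shared = [5, 3, 4, 28]; lists = [[5, 3, 4, 28], [5, 3, 4, 28], [5, 3, 4, 28]]
`print(lists[1])` → prints [5, 3, 4, 28]
`print(lists[2])` → prints [5, 3, 4, 28]
`print(shared)` → prints [5, 3, 4, 28]

Answer:
[5, 3, 4, 28]
[5, 3, 4, 28]
[5, 3, 4, 28]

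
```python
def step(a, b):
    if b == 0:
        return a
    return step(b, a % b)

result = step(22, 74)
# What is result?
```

step(22, 74) -> step(74, 22) -> step(22, 8) -> step(8, 6) -> step(6, 2) -> step(2, 0) -> 2

Answer: 2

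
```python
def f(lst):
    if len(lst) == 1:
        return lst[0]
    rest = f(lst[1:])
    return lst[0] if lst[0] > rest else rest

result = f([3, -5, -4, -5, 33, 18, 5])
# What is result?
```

Recursive max over [3, -5, -4, -5, 33, 18, 5] = 33

Answer: 33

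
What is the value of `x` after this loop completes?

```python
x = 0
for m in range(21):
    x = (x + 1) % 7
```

Increment mod 7, 21 times = 0
`x` takes the values: 0 → 1 → 2 → 3 → 4 → 5 → 6 → 0 → 1 → 2 → 3 → 4 → 5 → 6 → 0 → 1 → 2 → 3 → 4 → 5 → 6 → 0

Answer: 0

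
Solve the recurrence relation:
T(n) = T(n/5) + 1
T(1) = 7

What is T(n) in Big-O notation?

Each step divides n by 5 and adds 1. After log_5(n) steps we reach T(1)=7. So T(n) = 1·log_5(n) + 7 = O(log n).

Answer: O(log n)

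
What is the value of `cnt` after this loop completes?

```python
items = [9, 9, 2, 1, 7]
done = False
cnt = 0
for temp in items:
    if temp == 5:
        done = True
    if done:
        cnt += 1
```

Count elements after first 5 in [9, 9, 2, 1, 7]
`cnt` takes the values: 0

Answer: 0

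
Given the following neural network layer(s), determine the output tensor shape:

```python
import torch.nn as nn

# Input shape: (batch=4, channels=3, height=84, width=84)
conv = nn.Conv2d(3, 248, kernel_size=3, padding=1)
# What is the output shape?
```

Input: (4, 3, 84, 84) -> Output: (4, 248, 84, 84)

Answer: (4, 248, 84, 84)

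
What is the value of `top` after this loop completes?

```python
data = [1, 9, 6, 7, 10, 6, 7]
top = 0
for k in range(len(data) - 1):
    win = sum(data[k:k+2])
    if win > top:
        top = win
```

Max sum of 2-element window in [1, 9, 6, 7, 10, 6, 7]
`top` takes the values: 0 → 10 → 15 → 17

Answer: 17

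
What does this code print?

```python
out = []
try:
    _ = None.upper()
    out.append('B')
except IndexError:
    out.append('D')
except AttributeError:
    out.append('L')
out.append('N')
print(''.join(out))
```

Execution trace: 'L' (except AttributeError) → 'N' (after the try/except). Output: LN

Answer: LN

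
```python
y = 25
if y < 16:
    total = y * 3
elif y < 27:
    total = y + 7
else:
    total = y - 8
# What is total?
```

Trace:
`y = 25` → y = 25
`if y < 16: ...` → y < 16 is False, y < 27 is True → total = 32
So total = 32

Answer: 32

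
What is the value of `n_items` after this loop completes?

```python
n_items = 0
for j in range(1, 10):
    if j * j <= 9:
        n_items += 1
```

Count numbers where j² ≤ 9
`n_items` takes the values: 0 → 1 → 2 → 3

Answer: 3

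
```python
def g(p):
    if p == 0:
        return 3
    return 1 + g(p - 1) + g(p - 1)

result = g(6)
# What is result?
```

g(p) = 1 + 2·g(p-1), g(0)=3. Closed form: (3+1)·2^6 - 1 = 255.

Answer: 255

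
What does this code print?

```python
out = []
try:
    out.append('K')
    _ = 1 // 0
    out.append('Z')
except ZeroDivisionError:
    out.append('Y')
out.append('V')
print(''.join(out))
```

Execution trace: 'K' (try body) → 'Y' (except ZeroDivisionError) → 'V' (after the try/except). Output: KYV

Answer: KYV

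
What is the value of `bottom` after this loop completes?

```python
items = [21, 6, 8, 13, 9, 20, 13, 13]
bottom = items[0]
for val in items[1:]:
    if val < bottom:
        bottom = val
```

Minimum of [21, 6, 8, 13, 9, 20, 13, 13]
`bottom` takes the values: 21 → 6

Answer: 6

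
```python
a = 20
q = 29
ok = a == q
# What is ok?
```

Trace:
`a = 20` → a = 20
`q = 29` → q = 29
`ok = a == q` → ok = False
So ok = False

Answer: False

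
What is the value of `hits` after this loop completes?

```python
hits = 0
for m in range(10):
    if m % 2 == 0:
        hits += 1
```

Count numbers divisible by 2 in range(10)
`hits` takes the values: 0 → 1 → 2 → 3 → 4 → 5

Answer: 5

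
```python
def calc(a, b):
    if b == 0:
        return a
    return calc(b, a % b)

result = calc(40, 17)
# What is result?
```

calc(40, 17) -> calc(17, 6) -> calc(6, 5) -> calc(5, 1) -> calc(1, 0) -> 1

Answer: 1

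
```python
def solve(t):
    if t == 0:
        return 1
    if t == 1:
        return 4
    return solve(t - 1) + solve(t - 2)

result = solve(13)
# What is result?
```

Build up from base cases: solve(0)=1, solve(1)=4, solve(2)=5, solve(3)=9, solve(4)=14, solve(5)=23, solve(6)=37, ..., solve(13)=1076

Answer: 1076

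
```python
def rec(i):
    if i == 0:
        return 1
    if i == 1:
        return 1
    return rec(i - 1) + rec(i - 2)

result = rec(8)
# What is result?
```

Build up from base cases: rec(0)=1, rec(1)=1, rec(2)=2, rec(3)=3, rec(4)=5, rec(5)=8, rec(6)=13, ..., rec(8)=34

Answer: 34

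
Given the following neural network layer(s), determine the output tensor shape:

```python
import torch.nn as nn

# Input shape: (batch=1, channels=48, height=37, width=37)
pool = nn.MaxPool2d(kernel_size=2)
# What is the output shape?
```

Input: (1, 48, 37, 37) -> Output: (1, 48, 18, 18)

Answer: (1, 48, 18, 18)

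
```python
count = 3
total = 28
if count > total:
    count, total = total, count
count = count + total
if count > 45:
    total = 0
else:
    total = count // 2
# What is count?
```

Trace:
`count = 3` → count = 3
`total = 28` → total = 28
`if count > total: ...` → count > total is False → no variable changes
`count = count + total` → count = 31
`if count > 45: ...` → count > 45 is False, take else branch → total = 15
So count = 31

Answer: 31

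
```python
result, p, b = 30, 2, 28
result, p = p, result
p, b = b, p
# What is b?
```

Trace:
`result, p, b = 30, 2, 28` → result = 30; p = 2; b = 28
`result, p = p, result` → result = 2; p = 30
`p, b = b, p` → p = 28; b = 30
So b = 30

Answer: 30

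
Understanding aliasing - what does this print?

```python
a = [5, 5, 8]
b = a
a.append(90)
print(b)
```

Key concept: basic list aliasing.
Step by step:
`a = [5, 5, 8]` → a = [5, 5, 8]
`b = a` → b = [5, 5, 8] (same object as a)
`a.append(90)` → a = [5, 5, 8, 90] (same object as b); b = [5, 5, 8, 90] (same object as a)
`print(b)` → prints [5, 5, 8, 90]

Answer: [5, 5, 8, 90]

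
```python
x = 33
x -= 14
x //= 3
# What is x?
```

Trace:
`x = 33` → x = 33
`x -= 14` → x = 19
`x //= 3` → x = 6
So x = 6

Answer: 6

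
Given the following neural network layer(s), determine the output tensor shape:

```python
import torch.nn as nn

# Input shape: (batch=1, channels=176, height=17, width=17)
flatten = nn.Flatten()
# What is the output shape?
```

Input: (1, 176, 17, 17) -> Output: (1, 50864)

Answer: (1, 50864)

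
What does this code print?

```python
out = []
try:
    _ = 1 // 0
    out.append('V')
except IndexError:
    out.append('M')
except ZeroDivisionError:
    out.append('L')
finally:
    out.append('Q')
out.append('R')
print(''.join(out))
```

Execution trace: 'L' (except ZeroDivisionError) → 'Q' (finally) → 'R' (after the try/except). Output: LQR

Answer: LQR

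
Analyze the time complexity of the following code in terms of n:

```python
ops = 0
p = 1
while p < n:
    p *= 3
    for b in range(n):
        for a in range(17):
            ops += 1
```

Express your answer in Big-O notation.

Each loop level contributes: log n × n × 1. Multiplying the contributions gives O(n log n).

Answer: O(n log n)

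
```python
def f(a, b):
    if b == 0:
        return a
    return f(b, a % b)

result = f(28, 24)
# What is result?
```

f(28, 24) -> f(24, 4) -> f(4, 0) -> 4

Answer: 4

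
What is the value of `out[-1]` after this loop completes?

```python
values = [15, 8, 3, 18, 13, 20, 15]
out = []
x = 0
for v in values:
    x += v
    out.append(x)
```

Cumulative sum ends at 92
`out` takes the values: [] → [15] → [15, 23] → [15, 23, 26] → [15, 23, 26, 44] → [15, 23, 26, 44, 57] → [15, 23, 26, 44, 57, 77] → [15, 23, 26, 44, 57, 77, 92]
So `out[-1]` = 92

Answer: 92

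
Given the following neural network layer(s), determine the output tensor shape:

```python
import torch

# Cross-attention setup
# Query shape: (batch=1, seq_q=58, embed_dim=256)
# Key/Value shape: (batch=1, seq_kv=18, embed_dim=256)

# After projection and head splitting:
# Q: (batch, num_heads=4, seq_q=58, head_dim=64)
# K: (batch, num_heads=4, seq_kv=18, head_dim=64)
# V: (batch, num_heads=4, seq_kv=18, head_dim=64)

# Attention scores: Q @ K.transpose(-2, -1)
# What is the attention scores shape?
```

Input: (1, 58, 256) -> Output: (1, 4, 58, 18)

Answer: (1, 4, 58, 18)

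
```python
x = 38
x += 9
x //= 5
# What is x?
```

Trace:
`x = 38` → x = 38
`x += 9` → x = 47
`x //= 5` → x = 9
So x = 9

Answer: 9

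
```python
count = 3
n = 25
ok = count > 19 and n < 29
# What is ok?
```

Trace:
`count = 3` → count = 3
`n = 25` → n = 25
`ok = count > 19 and n < 29` → ok = False
So ok = False

Answer: False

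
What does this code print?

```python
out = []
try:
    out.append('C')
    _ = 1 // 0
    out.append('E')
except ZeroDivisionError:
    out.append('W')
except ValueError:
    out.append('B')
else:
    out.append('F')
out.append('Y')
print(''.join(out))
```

Execution trace: 'C' (try body) → 'W' (except ZeroDivisionError) → 'Y' (after the try/except). Output: CWY

Answer: CWY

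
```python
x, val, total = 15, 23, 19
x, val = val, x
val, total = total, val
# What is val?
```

Trace:
`x, val, total = 15, 23, 19` → x = 15; val = 23; total = 19
`x, val = val, x` → x = 23; val = 15
`val, total = total, val` → val = 19; total = 15
So val = 19

Answer: 19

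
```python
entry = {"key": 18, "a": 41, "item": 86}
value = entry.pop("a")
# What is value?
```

Trace:
`entry = {"key": 18, "a": 41, "item": 86}` → entry = {'key': 18, 'a': 41, 'item': 86}
`value = entry.pop("a")` → entry = {'key': 18, 'item': 86}; value = 41
So value = 41

Answer: 41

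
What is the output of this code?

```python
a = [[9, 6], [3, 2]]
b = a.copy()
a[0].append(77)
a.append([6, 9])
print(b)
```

Key concept: shallow copy with nested lists.
Step by step:
`a = [[9, 6], [3, 2]]` → a = [[9, 6], [3, 2]]
`b = a.copy()` → b = [[9, 6], [3, 2]]
`a[0].append(77)` → a = [[9, 6, 77], [3, 2]]; b = [[9, 6, 77], [3, 2]]
`a.append([6, 9])` → a = [[9, 6, 77], [3, 2], [6, 9]]
`print(b)` → prints [[9, 6, 77], [3, 2]]

Answer: [[9, 6, 77], [3, 2]]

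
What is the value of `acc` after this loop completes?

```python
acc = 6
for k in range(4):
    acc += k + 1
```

Start at 6, add 1 to 4 = 16
`acc` takes the values: 6 → 7 → 9 → 12 → 16

Answer: 16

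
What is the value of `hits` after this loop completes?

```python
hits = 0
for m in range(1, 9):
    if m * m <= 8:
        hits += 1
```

Count numbers where m² ≤ 8
`hits` takes the values: 0 → 1 → 2

Answer: 2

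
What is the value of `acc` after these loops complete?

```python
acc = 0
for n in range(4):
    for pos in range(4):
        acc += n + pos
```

Sum of all n+pos for n,pos in 4x4
`acc` takes the values: 0 → 1 → 3 → 6 → 7 → 9 → 12 → 16 → 18 → 21 → 25 → 30 → 33 → 37 → 42 → 48

Answer: 48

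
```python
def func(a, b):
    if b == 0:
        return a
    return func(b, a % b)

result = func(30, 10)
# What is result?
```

func(30, 10) -> func(10, 0) -> 10

Answer: 10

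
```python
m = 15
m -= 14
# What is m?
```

Trace:
`m = 15` → m = 15
`m -= 14` → m = 1
So m = 1

Answer: 1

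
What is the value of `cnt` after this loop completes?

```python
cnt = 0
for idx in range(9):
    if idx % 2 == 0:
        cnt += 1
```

Count numbers divisible by 2 in range(9)
`cnt` takes the values: 0 → 1 → 2 → 3 → 4 → 5

Answer: 5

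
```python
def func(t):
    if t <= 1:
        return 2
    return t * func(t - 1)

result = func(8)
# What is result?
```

func(8) = 8 * 7 * 6 * 5 * 4 * 3 * 2 * 2 = 80640

Answer: 80640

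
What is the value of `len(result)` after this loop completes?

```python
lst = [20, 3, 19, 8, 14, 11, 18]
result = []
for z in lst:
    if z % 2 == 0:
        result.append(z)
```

Count even numbers in [20, 3, 19, 8, 14, 11, 18]
`result` takes the values: [] → [20] → [20, 8] → [20, 8, 14] → [20, 8, 14, 18]
So `len(result)` = 4

Answer: 4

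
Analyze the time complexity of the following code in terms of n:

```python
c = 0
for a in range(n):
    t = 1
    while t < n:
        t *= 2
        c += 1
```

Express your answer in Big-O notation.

Each loop level contributes: n × log n. Multiplying the contributions gives O(n log n).

Answer: O(n log n)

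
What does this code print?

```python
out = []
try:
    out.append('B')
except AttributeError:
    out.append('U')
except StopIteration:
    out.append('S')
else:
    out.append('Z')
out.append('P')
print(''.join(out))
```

Execution trace: 'B' (try body, no exception) → 'Z' (else) → 'P' (after the try/except). Output: BZP

Answer: BZP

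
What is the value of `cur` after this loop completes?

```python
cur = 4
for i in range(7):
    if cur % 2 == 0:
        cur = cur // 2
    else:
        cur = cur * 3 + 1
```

Collatz-style transformation from 4
`cur` takes the values: 4 → 2 → 1 → 4 → 2 → 1 → 4 → 2

Answer: 2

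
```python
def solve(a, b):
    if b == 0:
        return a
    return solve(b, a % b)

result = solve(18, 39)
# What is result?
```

solve(18, 39) -> solve(39, 18) -> solve(18, 3) -> solve(3, 0) -> 3

Answer: 3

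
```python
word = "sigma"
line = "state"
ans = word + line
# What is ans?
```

Trace:
`word = "sigma"` → word = 'sigma'
`line = "state"` → line = 'state'
`ans = word + line` → ans = 'sigmastate'
So ans = 'sigmastate'

Answer: 'sigmastate'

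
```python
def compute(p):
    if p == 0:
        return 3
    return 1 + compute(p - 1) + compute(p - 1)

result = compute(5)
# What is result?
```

compute(p) = 1 + 2·compute(p-1), compute(0)=3. Closed form: (3+1)·2^5 - 1 = 127.

Answer: 127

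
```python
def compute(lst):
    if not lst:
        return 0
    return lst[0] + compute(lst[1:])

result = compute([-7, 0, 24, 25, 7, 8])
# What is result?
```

(-7) + 0 + 24 + 25 + 7 + 8 + 0 = 57

Answer: 57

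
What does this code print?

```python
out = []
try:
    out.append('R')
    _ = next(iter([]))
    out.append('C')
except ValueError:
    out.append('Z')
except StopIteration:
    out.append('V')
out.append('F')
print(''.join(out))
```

Execution trace: 'R' (try body) → 'V' (except StopIteration) → 'F' (after the try/except). Output: RVF

Answer: RVF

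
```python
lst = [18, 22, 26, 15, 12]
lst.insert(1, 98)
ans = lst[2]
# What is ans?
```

Trace:
`lst = [18, 22, 26, 15, 12]` → lst = [18, 22, 26, 15, 12]
`lst.insert(1, 98)` → lst = [18, 98, 22, 26, 15, 12]
`ans = lst[2]` → ans = 22
So ans = 22

Answer: 22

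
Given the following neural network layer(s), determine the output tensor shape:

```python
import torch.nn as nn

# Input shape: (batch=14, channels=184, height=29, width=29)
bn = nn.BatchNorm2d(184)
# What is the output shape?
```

Input: (14, 184, 29, 29) -> Output: (14, 184, 29, 29)

Answer: (14, 184, 29, 29)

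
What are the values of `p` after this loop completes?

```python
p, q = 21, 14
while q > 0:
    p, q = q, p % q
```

GCD of 21 and 14
`p` takes the values: 21 → 14 → 7

Answer: 7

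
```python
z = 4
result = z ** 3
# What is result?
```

Trace:
`z = 4` → z = 4
`result = z ** 3` → result = 64
So result = 64

Answer: 64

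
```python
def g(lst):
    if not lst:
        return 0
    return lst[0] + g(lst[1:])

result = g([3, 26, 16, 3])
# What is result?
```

3 + 26 + 16 + 3 + 0 = 48

Answer: 48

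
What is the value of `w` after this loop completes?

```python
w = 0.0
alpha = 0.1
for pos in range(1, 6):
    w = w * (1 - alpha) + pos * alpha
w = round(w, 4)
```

Moving average with lr=0.1
`w` takes the values: 0.0 → 0.1 → 0.29 → 0.561 → 0.9049 → 1.31441 → 1.3144

Answer: 1.3144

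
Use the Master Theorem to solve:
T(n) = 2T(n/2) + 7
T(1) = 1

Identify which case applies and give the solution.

a=2, b=2, f(n)=7. log_2(2) = 1. Since c=0 < 1, Case 1 applies: T(n) = Θ(n^log_b(a)) = O(n).

Answer: O(n) - Case 1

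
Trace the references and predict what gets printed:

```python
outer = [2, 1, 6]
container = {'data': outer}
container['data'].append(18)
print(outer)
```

Key concept: dict holds reference to list.
Step by step:
`outer = [2, 1, 6]` → outer = [2, 1, 6]
`container = {'data': outer}` → container = {'data': [2, 1, 6]}
`container['data'].append(18)` → outer = [2, 1, 6, 18]; container = {'data': [2, 1, 6, 18]}
`print(outer)` → prints [2, 1, 6, 18]

Answer: [2, 1, 6, 18]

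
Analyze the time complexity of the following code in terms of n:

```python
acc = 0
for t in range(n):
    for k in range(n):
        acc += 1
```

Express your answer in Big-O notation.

Each loop level contributes: n × n. Multiplying the contributions gives O(n^2).

Answer: O(n^2)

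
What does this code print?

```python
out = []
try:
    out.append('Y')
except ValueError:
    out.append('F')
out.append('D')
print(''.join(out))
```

Execution trace: 'Y' (try body, no exception) → 'D' (after the try/except). Output: YD

Answer: YD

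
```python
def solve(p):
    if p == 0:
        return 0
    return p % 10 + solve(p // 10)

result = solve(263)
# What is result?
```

Sum of digits of 263: 3 + 6 + 2 = 11

Answer: 11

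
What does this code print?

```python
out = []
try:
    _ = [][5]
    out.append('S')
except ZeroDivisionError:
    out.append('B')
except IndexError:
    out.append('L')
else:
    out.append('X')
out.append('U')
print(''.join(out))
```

Execution trace: 'L' (except IndexError) → 'U' (after the try/except). Output: LU

Answer: LU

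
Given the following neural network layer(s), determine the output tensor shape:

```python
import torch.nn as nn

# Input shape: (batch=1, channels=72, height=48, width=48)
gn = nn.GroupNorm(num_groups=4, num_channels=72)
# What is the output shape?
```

Input: (1, 72, 48, 48) -> Output: (1, 72, 48, 48)

Answer: (1, 72, 48, 48)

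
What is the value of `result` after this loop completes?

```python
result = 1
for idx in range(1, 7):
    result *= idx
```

6! = 720
`result` takes the values: 1 → 2 → 6 → 24 → 120 → 720

Answer: 720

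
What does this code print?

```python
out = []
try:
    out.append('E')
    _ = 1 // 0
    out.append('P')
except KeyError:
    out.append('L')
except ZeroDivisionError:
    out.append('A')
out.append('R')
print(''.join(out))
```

Execution trace: 'E' (try body) → 'A' (except ZeroDivisionError) → 'R' (after the try/except). Output: EAR

Answer: EAR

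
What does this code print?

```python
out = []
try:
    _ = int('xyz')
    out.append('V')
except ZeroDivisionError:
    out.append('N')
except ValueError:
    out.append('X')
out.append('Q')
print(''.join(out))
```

Execution trace: 'X' (except ValueError) → 'Q' (after the try/except). Output: XQ

Answer: XQ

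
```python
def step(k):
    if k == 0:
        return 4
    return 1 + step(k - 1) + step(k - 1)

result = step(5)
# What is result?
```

step(k) = 1 + 2·step(k-1), step(0)=4. Closed form: (4+1)·2^5 - 1 = 159.

Answer: 159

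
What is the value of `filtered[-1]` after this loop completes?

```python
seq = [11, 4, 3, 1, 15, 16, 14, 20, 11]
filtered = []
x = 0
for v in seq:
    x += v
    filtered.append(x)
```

Cumulative sum ends at 95
`filtered` takes the values: [] → [11] → [11, 15] → [11, 15, 18] → [11, 15, 18, 19] → [11, 15, 18, 19, 34] → [11, 15, 18, 19, 34, 50] → [11, 15, 18, 19, 34, 50, 64] → [11, 15, 18, 19, 34, 50, 64, 84] → [11, 15, 18, 19, 34, 50, 64, 84, 95]
So `filtered[-1]` = 95

Answer: 95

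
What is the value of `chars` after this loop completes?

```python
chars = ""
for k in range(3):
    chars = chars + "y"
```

Repeat 'y' 3 times
`chars` takes the values: "" → "y" → "yy" → "yyy"

Answer: "yyy"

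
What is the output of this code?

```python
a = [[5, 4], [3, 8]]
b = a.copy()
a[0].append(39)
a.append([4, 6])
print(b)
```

Key concept: shallow copy with nested lists.
Step by step:
`a = [[5, 4], [3, 8]]` → a = [[5, 4], [3, 8]]
`b = a.copy()` → b = [[5, 4], [3, 8]]
`a[0].append(39)` → a = [[5, 4, 39], [3, 8]]; b = [[5, 4, 39], [3, 8]]
`a.append([4, 6])` → a = [[5, 4, 39], [3, 8], [4, 6]]
`print(b)` → prints [[5, 4, 39], [3, 8]]

Answer: [[5, 4, 39], [3, 8]]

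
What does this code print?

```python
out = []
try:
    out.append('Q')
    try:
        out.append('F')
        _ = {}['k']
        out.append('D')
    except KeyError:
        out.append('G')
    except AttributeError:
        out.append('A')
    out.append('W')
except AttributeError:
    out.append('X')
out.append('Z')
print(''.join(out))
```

Execution trace: 'Q' (try body) → 'F' (inner try body) → 'G' (inner except KeyError) → 'W' (try body, no exception) → 'Z' (after the try/except). Output: QFGWZ

Answer: QFGWZ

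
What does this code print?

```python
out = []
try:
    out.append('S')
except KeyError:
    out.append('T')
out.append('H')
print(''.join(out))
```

Execution trace: 'S' (try body, no exception) → 'H' (after the try/except). Output: SH

Answer: SH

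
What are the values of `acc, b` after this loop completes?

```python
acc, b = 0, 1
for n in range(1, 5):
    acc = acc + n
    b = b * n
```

Sum and factorial of 1 to 4
`acc, b` takes the values: (0, 1) → (1, 1) → (3, 1) → (3, 2) → (6, 2) → (6, 6) → (10, 6) → (10, 24)

Answer: 10, 24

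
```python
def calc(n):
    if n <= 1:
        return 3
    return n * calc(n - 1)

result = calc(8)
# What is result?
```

calc(8) = 8 * 7 * 6 * 5 * 4 * 3 * 2 * 3 = 120960

Answer: 120960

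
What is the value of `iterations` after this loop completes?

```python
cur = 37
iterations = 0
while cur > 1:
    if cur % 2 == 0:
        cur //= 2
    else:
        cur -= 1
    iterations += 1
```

Steps to reduce 37 to 1
`iterations` takes the values: 0 → 1 → 2 → 3 → 4 → 5 → 6 → 7

Answer: 7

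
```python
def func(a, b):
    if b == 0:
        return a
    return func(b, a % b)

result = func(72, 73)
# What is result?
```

func(72, 73) -> func(73, 72) -> func(72, 1) -> func(1, 0) -> 1

Answer: 1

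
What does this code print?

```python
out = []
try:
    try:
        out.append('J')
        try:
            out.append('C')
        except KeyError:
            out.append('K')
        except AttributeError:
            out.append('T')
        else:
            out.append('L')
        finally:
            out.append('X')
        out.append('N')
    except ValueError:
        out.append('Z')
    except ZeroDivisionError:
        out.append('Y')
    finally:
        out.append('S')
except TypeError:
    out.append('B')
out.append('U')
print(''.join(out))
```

Execution trace: 'J' (try body) → 'C' (inner try body, no exception) → 'L' (inner else) → 'X' (inner finally) → 'N' (try body, no exception) → 'S' (finally) → 'U' (after the try/except). Output: JCLXNSU

Answer: JCLXNSU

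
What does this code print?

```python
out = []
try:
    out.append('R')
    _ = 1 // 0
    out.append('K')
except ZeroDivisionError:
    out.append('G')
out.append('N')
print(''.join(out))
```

Execution trace: 'R' (try body) → 'G' (except ZeroDivisionError) → 'N' (after the try/except). Output: RGN

Answer: RGN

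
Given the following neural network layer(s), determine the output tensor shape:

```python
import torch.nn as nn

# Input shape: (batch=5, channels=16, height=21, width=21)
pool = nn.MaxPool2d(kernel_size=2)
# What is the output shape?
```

Input: (5, 16, 21, 21) -> Output: (5, 16, 10, 10)

Answer: (5, 16, 10, 10)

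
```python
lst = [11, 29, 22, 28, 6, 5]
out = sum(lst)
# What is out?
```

Trace:
`lst = [11, 29, 22, 28, 6, 5]` → lst = [11, 29, 22, 28, 6, 5]
`out = sum(lst)` → out = 101
So out = 101

Answer: 101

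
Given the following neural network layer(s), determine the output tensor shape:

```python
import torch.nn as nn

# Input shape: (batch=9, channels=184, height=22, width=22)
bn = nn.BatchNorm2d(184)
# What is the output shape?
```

Input: (9, 184, 22, 22) -> Output: (9, 184, 22, 22)

Answer: (9, 184, 22, 22)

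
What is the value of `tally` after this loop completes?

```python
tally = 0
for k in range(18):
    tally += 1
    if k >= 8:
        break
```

Loop breaks when k reaches 8, tally is 9
`tally` takes the values: 0 → 1 → 2 → 3 → 4 → 5 → 6 → 7 → 8 → 9

Answer: 9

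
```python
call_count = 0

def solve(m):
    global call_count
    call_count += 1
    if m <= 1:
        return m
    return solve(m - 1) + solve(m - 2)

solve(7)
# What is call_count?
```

Calls(m) = 1 + Calls(m-1) + Calls(m-2); Calls(0)=Calls(1)=1. For m=7 this gives 41.

Answer: 41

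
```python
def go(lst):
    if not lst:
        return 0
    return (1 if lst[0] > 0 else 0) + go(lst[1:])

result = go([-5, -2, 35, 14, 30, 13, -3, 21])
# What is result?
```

Count of positive elements in [-5, -2, 35, 14, 30, 13, -3, 21] = 5

Answer: 5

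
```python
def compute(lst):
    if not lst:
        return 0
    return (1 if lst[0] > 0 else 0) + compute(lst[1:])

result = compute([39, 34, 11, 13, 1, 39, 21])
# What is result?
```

Count of positive elements in [39, 34, 11, 13, 1, 39, 21] = 7

Answer: 7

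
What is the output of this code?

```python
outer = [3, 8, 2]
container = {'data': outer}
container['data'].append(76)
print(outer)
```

Key concept: dict holds reference to list.
Step by step:
`outer = [3, 8, 2]` → outer = [3, 8, 2]
`container = {'data': outer}` → container = {'data': [3, 8, 2]}
`container['data'].append(76)` → outer = [3, 8, 2, 76]; container = {'data': [3, 8, 2, 76]}
`print(outer)` → prints [3, 8, 2, 76]

Answer: [3, 8, 2, 76]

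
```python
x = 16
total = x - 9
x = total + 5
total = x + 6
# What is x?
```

Trace:
`x = 16` → x = 16
`total = x - 9` → total = 7
`x = total + 5` → x = 12
`total = x + 6` → total = 18
So x = 12

Answer: 12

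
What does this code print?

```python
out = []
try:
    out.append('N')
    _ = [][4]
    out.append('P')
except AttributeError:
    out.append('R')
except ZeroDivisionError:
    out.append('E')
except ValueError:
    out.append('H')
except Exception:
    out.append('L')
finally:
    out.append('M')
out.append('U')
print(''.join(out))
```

Execution trace: 'N' (try body) → 'L' (except Exception) → 'M' (finally) → 'U' (after the try/except). Output: NLMU

Answer: NLMU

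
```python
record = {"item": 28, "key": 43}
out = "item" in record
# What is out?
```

Trace:
`record = {"item": 28, "key": 43}` → record = {'item': 28, 'key': 43}
`out = "item" in record` → out = True
So out = True

Answer: True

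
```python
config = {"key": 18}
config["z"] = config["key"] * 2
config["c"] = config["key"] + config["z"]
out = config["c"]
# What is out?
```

Trace:
`config = {"key": 18}` → config = {'key': 18}
`config["z"] = config["key"] * 2` → config = {'key': 18, 'z': 36}
`config["c"] = config["key"] + config["z"]` → config = {'key': 18, 'z': 36, 'c': 54}
`out = config["c"]` → out = 54
So out = 54

Answer: 54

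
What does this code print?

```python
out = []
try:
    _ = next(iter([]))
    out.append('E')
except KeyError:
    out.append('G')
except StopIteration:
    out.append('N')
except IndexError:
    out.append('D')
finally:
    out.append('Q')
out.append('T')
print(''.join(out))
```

Execution trace: 'N' (except StopIteration) → 'Q' (finally) → 'T' (after the try/except). Output: NQT

Answer: NQT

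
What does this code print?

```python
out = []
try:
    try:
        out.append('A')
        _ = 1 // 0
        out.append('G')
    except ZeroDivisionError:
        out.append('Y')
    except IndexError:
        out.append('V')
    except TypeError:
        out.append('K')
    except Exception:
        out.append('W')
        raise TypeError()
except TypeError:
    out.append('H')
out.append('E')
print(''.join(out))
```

Execution trace: 'A' (inner try body) → 'Y' (inner except ZeroDivisionError) → 'E' (after the try/except). Output: AYE

Answer: AYE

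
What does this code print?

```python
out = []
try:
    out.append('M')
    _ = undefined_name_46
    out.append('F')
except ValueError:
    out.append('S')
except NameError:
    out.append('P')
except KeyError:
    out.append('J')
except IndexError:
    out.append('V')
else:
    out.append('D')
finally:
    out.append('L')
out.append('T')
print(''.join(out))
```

Execution trace: 'M' (try body) → 'P' (except NameError) → 'L' (finally) → 'T' (after the try/except). Output: MPLT

Answer: MPLT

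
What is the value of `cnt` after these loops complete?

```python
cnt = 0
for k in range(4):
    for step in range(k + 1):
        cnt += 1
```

Triangle: 1 + 2 + ... + 4
`cnt` takes the values: 0 → 1 → 2 → 3 → 4 → 5 → 6 → 7 → 8 → 9 → 10

Answer: 10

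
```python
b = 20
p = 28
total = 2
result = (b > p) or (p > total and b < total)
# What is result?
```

Trace:
`b = 20` → b = 20
`p = 28` → p = 28
`total = 2` → total = 2
`result = (b > p) or (p > total and b < total)` → result = False
So result = False

Answer: False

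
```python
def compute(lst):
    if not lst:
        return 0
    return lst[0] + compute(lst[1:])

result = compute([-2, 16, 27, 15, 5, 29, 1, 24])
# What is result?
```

(-2) + 16 + 27 + 15 + 5 + 29 + 1 + 24 + 0 = 115

Answer: 115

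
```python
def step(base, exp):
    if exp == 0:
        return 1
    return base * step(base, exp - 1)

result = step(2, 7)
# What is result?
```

step(2, 7) = 2 * 2 * 2 * 2 * 2 * 2 * 2 = 128

Answer: 128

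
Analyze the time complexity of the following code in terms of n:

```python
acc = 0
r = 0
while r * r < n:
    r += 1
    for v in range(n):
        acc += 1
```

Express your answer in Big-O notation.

Each loop level contributes: √n × n. Multiplying the contributions gives O(n√n).

Answer: O(n√n)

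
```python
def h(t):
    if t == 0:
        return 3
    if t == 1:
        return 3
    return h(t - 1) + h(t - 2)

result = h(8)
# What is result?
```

Build up from base cases: h(0)=3, h(1)=3, h(2)=6, h(3)=9, h(4)=15, h(5)=24, h(6)=39, ..., h(8)=102

Answer: 102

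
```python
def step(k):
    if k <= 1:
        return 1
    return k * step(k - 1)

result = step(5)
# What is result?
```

step(5) = 5 * 4 * 3 * 2 * 1 = 120

Answer: 120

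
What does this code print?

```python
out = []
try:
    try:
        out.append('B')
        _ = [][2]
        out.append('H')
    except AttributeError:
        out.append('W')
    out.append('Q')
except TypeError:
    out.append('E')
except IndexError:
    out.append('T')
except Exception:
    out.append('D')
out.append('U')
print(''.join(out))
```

Execution trace: 'B' (inner try body) → 'T' (except IndexError) → 'U' (after the try/except). Output: BTU

Answer: BTU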